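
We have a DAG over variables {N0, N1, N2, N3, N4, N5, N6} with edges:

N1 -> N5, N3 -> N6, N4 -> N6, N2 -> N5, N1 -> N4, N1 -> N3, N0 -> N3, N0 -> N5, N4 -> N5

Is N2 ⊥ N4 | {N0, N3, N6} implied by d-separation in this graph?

Yes

There are 5 undirected paths between N2 and N4; checking each against the conditioning set {N0, N3, N6}:
  1. N2 → N5 ← N0 → N3 → N6 ← N4 — N5:collider[blocks]; N0:fork[blocks]; N3:chain[blocks]; N6:collider[open] ⇒ blocked
  2. N2 → N5 ← N0 → N3 ← N1 → N4 — N5:collider[blocks]; N0:fork[blocks]; N3:collider[open]; N1:fork[open] ⇒ blocked
  3. N2 → N5 ← N4 — N5:collider[blocks] ⇒ blocked
  4. N2 → N5 ← N1 → N3 → N6 ← N4 — N5:collider[blocks]; N1:fork[open]; N3:chain[blocks]; N6:collider[open] ⇒ blocked
  5. N2 → N5 ← N1 → N4 — N5:collider[blocks]; N1:fork[open] ⇒ blocked
Every path is blocked, so N2 and N4 are d-separated given {N0, N3, N6}.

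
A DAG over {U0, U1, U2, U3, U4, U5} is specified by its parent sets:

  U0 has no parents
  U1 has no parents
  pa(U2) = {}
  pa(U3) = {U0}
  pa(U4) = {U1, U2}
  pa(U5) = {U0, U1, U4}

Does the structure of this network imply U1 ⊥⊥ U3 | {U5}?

No

There are 2 undirected paths between U1 and U3; checking each against the conditioning set {U5}:
Path 1: U1 → U5 ← U0 → U3
  U5 is a collider and U5 is conditioned on, which opens it; U0 is a fork and U0 is not conditioned on — no node blocks this path, so it is active.
Path 2: U1 → U4 → U5 ← U0 → U3
  U4 is a chain and U4 is not conditioned on; U5 is a collider and U5 is conditioned on, which opens it; U0 is a fork and U0 is not conditioned on — no node blocks this path, so it is active.
At least one path is unblocked, so d-separation fails.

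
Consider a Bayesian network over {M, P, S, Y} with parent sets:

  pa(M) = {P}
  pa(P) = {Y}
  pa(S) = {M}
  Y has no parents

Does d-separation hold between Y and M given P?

There is one path between Y and M:
  1. Y → P → M — P:chain[blocks] ⇒ blocked
Every path is blocked, so Y and M are d-separated given {P}.

Yes — Y and M are d-separated given {P}.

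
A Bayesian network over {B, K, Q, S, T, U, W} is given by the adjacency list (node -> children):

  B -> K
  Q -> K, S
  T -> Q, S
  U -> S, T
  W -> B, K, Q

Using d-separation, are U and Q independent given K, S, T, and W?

Enumerating the 4 paths from U to Q and testing each for blocking by {K, S, T, W}:
Path 1: U → T → Q
  T is a chain here and T is conditioned on, so the path is blocked at T.
Path 2: U → T → S ← Q
  T is a chain here and T is conditioned on, so the path is blocked at T.
Path 3: U → S ← Q
  S is a collider and S is conditioned on, which opens it — no node blocks this path, so it is active.
Path 4: U → S ← T → Q
  T is a fork here and T is conditioned on, so the path is blocked at T.
Since the path U → S ← Q is active, U and Q are not d-separated given {K, S, T, W}.

No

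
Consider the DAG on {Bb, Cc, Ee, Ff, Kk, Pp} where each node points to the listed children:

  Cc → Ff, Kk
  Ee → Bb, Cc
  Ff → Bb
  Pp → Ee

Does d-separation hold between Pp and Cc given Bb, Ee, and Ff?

We examine all 2 paths between Pp and Cc:
  1. Pp → Ee → Cc — Ee:chain[blocks] ⇒ blocked
  2. Pp → Ee → Bb ← Ff ← Cc — Ee:chain[blocks]; Bb:collider[open]; Ff:chain[blocks] ⇒ blocked
All paths are blocked; Pp ⊥ Cc | {Bb, Ee, Ff} holds.

Yes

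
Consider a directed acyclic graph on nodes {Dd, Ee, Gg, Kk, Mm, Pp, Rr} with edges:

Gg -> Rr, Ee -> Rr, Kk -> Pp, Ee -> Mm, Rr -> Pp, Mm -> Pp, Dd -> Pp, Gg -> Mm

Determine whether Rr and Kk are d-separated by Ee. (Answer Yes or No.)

Yes — Rr and Kk are d-separated given {Ee}.

We examine all 3 paths between Rr and Kk:
  1. Rr ← Ee → Mm → Pp ← Kk — Ee:fork[blocks]; Mm:chain[open]; Pp:collider[blocks] ⇒ blocked
  2. Rr → Pp ← Kk — Pp:collider[blocks] ⇒ blocked
  3. Rr ← Gg → Mm → Pp ← Kk — Gg:fork[open]; Mm:chain[open]; Pp:collider[blocks] ⇒ blocked
Since every path is blocked, d-separation holds.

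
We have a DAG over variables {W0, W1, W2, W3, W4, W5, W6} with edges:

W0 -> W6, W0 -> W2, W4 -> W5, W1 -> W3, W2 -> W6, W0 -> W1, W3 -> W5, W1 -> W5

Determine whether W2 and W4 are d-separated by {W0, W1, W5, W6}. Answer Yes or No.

Yes

4 paths connect W2 and W4; each must be blocked for d-separation to hold:
Path 1: W2 → W6 ← W0 → W1 → W5 ← W4
  W0 is a fork here and W0 is conditioned on, so the path is blocked at W0.
Path 2: W2 → W6 ← W0 → W1 → W3 → W5 ← W4
  W0 is a fork here and W0 is conditioned on, so the path is blocked at W0.
Path 3: W2 ← W0 → W1 → W5 ← W4
  W0 is a fork here and W0 is conditioned on, so the path is blocked at W0.
Path 4: W2 ← W0 → W1 → W3 → W5 ← W4
  W0 is a fork here and W0 is conditioned on, so the path is blocked at W0.
Every path is blocked, so W2 and W4 are d-separated given {W0, W1, W5, W6}.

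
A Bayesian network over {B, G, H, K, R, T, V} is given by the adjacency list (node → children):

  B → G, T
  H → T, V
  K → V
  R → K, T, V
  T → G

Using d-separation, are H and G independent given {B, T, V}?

Yes

Enumerating the 6 paths from H to G and testing each for blocking by {B, T, V}:
Path 1: H → V ← R → T → G
  T is a chain here and T is conditioned on, so the path is blocked at T.
Path 2: H → V ← R → T ← B → G
  B is a fork here and B is conditioned on, so the path is blocked at B.
Path 3: H → V ← K ← R → T → G
  T is a chain here and T is conditioned on, so the path is blocked at T.
Path 4: H → V ← K ← R → T ← B → G
  B is a fork here and B is conditioned on, so the path is blocked at B.
Path 5: H → T → G
  T is a chain here and T is conditioned on, so the path is blocked at T.
Path 6: H → T ← B → G
  B is a fork here and B is conditioned on, so the path is blocked at B.
Since every path is blocked, d-separation holds.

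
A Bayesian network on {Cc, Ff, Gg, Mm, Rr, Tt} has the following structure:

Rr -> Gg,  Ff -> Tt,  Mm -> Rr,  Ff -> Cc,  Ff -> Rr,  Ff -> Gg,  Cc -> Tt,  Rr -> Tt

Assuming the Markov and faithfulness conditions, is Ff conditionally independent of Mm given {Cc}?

Yes — Ff and Mm are d-separated given {Cc}.

There are 4 undirected paths between Ff and Mm; checking each against the conditioning set {Cc}:
  1. Ff → Gg ← Rr ← Mm — Gg:collider[blocks]; Rr:chain[open] ⇒ blocked
  2. Ff → Rr ← Mm — Rr:collider[blocks] ⇒ blocked
  3. Ff → Cc → Tt ← Rr ← Mm — Cc:chain[blocks]; Tt:collider[blocks]; Rr:chain[open] ⇒ blocked
  4. Ff → Tt ← Rr ← Mm — Tt:collider[blocks]; Rr:chain[open] ⇒ blocked
All paths are blocked; Ff ⊥ Mm | {Cc} holds.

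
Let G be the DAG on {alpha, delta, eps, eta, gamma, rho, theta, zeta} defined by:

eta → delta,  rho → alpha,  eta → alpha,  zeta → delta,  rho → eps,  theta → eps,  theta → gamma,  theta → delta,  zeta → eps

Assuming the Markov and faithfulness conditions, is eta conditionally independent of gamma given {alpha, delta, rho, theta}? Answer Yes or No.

Yes — eta and gamma are d-separated given {alpha, delta, rho, theta}.

We examine all 4 paths between eta and gamma:
  1. eta → delta ← zeta → eps ← theta → gamma — delta:collider[open]; zeta:fork[open]; eps:collider[blocks]; theta:fork[blocks] ⇒ blocked
  2. eta → delta ← theta → gamma — delta:collider[open]; theta:fork[blocks] ⇒ blocked
  3. eta → alpha ← rho → eps ← zeta → delta ← theta → gamma — alpha:collider[open]; rho:fork[blocks]; eps:collider[blocks]; zeta:fork[open]; delta:collider[open]; theta:fork[blocks] ⇒ blocked
  4. eta → alpha ← rho → eps ← theta → gamma — alpha:collider[open]; rho:fork[blocks]; eps:collider[blocks]; theta:fork[blocks] ⇒ blocked
Every path is blocked, so eta and gamma are d-separated given {alpha, delta, rho, theta}.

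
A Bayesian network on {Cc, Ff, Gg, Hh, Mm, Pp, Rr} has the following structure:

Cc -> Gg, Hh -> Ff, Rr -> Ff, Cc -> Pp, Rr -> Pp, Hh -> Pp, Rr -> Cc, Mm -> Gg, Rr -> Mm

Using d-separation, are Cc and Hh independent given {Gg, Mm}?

There are 6 undirected paths between Cc and Hh; checking each against the conditioning set {Gg, Mm}:
Path 1: Cc → Pp ← Hh
  Pp is a collider here and neither Pp nor any of its descendants is conditioned on, so the collider stays closed — the path is blocked at Pp.
Path 2: Cc → Pp ← Rr → Ff ← Hh
  Pp is a collider here and neither Pp nor any of its descendants is conditioned on, so the collider stays closed — the path is blocked at Pp.
Path 3: Cc → Gg ← Mm ← Rr → Ff ← Hh
  Mm is a chain here and Mm is conditioned on, so the path is blocked at Mm.
Path 4: Cc → Gg ← Mm ← Rr → Pp ← Hh
  Mm is a chain here and Mm is conditioned on, so the path is blocked at Mm.
Path 5: Cc ← Rr → Ff ← Hh
  Ff is a collider here and neither Ff nor any of its descendants is conditioned on, so the collider stays closed — the path is blocked at Ff.
Path 6: Cc ← Rr → Pp ← Hh
  Pp is a collider here and neither Pp nor any of its descendants is conditioned on, so the collider stays closed — the path is blocked at Pp.
Every path is blocked, so Cc and Hh are d-separated given {Gg, Mm}.

Yes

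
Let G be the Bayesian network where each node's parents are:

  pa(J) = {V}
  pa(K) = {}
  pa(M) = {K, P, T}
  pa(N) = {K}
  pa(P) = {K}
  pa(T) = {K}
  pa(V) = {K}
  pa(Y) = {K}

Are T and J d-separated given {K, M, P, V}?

We examine all 3 paths between T and J:
Path 1: T ← K → V → J
  K is a fork here and K is conditioned on, so the path is blocked at K.
Path 2: T → M ← K → V → J
  K is a fork here and K is conditioned on, so the path is blocked at K.
Path 3: T → M ← P ← K → V → J
  P is a chain here and P is conditioned on, so the path is blocked at P.
All paths are blocked; T ⊥ J | {K, M, P, V} holds.

Yes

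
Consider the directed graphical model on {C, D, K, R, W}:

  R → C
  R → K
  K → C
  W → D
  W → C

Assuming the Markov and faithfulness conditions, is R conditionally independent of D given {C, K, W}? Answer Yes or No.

Yes

We examine all 2 paths between R and D:
Path 1: R → K → C ← W → D
  K is a chain here and K is conditioned on, so the path is blocked at K.
Path 2: R → C ← W → D
  W is a fork here and W is conditioned on, so the path is blocked at W.
Every path is blocked, so R and D are d-separated given {C, K, W}.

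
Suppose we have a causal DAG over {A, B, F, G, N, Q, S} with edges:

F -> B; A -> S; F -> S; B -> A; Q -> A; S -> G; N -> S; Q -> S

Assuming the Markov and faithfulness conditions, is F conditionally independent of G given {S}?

Yes

Enumerating the 3 paths from F to G and testing each for blocking by {S}:
Path 1: F → S → G
  S is a chain here and S is conditioned on, so the path is blocked at S.
Path 2: F → B → A ← Q → S → G
  S is a chain here and S is conditioned on, so the path is blocked at S.
Path 3: F → B → A → S → G
  S is a chain here and S is conditioned on, so the path is blocked at S.
Every path is blocked, so F and G are d-separated given {S}.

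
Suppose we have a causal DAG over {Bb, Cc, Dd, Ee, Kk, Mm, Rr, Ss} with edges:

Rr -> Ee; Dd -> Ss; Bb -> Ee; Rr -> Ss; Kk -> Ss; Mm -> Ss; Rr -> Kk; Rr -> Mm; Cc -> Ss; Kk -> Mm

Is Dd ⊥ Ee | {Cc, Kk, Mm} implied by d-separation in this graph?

5 paths connect Dd and Ee; each must be blocked for d-separation to hold:
  1. Dd → Ss ← Rr → Ee — Ss:collider[blocks]; Rr:fork[open] ⇒ blocked
  2. Dd → Ss ← Mm ← Rr → Ee — Ss:collider[blocks]; Mm:chain[blocks]; Rr:fork[open] ⇒ blocked
  3. Dd → Ss ← Mm ← Kk ← Rr → Ee — Ss:collider[blocks]; Mm:chain[blocks]; Kk:chain[blocks]; Rr:fork[open] ⇒ blocked
  4. Dd → Ss ← Kk ← Rr → Ee — Ss:collider[blocks]; Kk:chain[blocks]; Rr:fork[open] ⇒ blocked
  5. Dd → Ss ← Kk → Mm ← Rr → Ee — Ss:collider[blocks]; Kk:fork[blocks]; Mm:collider[open]; Rr:fork[open] ⇒ blocked
All paths are blocked; Dd ⊥ Ee | {Cc, Kk, Mm} holds.

Yes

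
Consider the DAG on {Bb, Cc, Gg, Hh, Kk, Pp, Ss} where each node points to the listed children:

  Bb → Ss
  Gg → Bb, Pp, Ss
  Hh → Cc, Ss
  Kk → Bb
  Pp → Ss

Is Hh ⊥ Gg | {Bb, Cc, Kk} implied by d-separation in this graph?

Yes

3 paths connect Hh and Gg; each must be blocked for d-separation to hold:
  1. Hh → Ss ← Gg — Ss:collider[blocks] ⇒ blocked
  2. Hh → Ss ← Pp ← Gg — Ss:collider[blocks]; Pp:chain[open] ⇒ blocked
  3. Hh → Ss ← Bb ← Gg — Ss:collider[blocks]; Bb:chain[blocks] ⇒ blocked
All paths are blocked; Hh ⊥ Gg | {Bb, Cc, Kk} holds.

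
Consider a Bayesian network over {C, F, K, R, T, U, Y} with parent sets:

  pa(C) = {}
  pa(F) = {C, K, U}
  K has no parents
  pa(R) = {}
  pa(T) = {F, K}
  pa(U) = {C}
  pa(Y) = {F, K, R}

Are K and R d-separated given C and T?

3 paths connect K and R; each must be blocked for d-separation to hold:
Path 1: K → Y ← R
  Y is a collider here and neither Y nor any of its descendants is conditioned on, so the collider stays closed — the path is blocked at Y.
Path 2: K → T ← F → Y ← R
  Y is a collider here and neither Y nor any of its descendants is conditioned on, so the collider stays closed — the path is blocked at Y.
Path 3: K → F → Y ← R
  Y is a collider here and neither Y nor any of its descendants is conditioned on, so the collider stays closed — the path is blocked at Y.
Every path is blocked, so K and R are d-separated given {C, T}.

Yes — K and R are d-separated given {C, T}.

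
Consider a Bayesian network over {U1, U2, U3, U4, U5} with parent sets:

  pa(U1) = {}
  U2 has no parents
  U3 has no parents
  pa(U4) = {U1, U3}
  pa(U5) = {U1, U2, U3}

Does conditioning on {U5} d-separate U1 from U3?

No

Enumerating the 2 paths from U1 to U3 and testing each for blocking by {U5}:
Path 1: U1 → U5 ← U3
  U5 is a collider and U5 is conditioned on, which opens it — no node blocks this path, so it is active.
Path 2: U1 → U4 ← U3
  U4 is a collider here and neither U4 nor any of its descendants is conditioned on, so the collider stays closed — the path is blocked at U4.
Since the path U1 → U5 ← U3 is active, U1 and U3 are not d-separated given {U5}.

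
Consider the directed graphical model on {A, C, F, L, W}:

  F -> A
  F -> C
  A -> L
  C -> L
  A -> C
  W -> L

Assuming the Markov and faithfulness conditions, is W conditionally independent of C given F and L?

3 paths connect W and C; each must be blocked for d-separation to hold:
Path 1: W → L ← C
  L is a collider and L is conditioned on, which opens it — no node blocks this path, so it is active.
Path 2: W → L ← A → C
  L is a collider and L is conditioned on, which opens it; A is a fork and A is not conditioned on — no node blocks this path, so it is active.
Path 3: W → L ← A ← F → C
  F is a fork here and F is conditioned on, so the path is blocked at F.
Because an active path exists, W and C are not d-separated.

No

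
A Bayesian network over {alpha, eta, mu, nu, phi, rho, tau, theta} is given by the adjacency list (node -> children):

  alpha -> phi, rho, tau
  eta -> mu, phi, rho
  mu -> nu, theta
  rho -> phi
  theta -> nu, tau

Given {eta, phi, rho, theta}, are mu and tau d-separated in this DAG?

Yes — mu and tau are d-separated given {eta, phi, rho, theta}.

There are 6 undirected paths between mu and tau; checking each against the conditioning set {eta, phi, rho, theta}:
Path 1: mu → nu ← theta → tau
  nu is a collider here and neither nu nor any of its descendants is conditioned on, so the collider stays closed — the path is blocked at nu.
Path 2: mu → theta → tau
  theta is a chain here and theta is conditioned on, so the path is blocked at theta.
Path 3: mu ← eta → rho ← alpha → tau
  eta is a fork here and eta is conditioned on, so the path is blocked at eta.
Path 4: mu ← eta → rho → phi ← alpha → tau
  eta is a fork here and eta is conditioned on, so the path is blocked at eta.
Path 5: mu ← eta → phi ← rho ← alpha → tau
  eta is a fork here and eta is conditioned on, so the path is blocked at eta.
Path 6: mu ← eta → phi ← alpha → tau
  eta is a fork here and eta is conditioned on, so the path is blocked at eta.
Since every path is blocked, d-separation holds.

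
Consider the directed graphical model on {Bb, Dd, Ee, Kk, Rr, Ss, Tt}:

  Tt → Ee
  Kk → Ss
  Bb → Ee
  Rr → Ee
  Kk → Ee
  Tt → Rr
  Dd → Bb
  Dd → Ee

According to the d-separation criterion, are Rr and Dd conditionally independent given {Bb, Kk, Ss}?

Yes

There are 4 undirected paths between Rr and Dd; checking each against the conditioning set {Bb, Kk, Ss}:
  1. Rr → Ee ← Bb ← Dd — Ee:collider[blocks]; Bb:chain[blocks] ⇒ blocked
  2. Rr → Ee ← Dd — Ee:collider[blocks] ⇒ blocked
  3. Rr ← Tt → Ee ← Bb ← Dd — Tt:fork[open]; Ee:collider[blocks]; Bb:chain[blocks] ⇒ blocked
  4. Rr ← Tt → Ee ← Dd — Tt:fork[open]; Ee:collider[blocks] ⇒ blocked
Since every path is blocked, d-separation holds.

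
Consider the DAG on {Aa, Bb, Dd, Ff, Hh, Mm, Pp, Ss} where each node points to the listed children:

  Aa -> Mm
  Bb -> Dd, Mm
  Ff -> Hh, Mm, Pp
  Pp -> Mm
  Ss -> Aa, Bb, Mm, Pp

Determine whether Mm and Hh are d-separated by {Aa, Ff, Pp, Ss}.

Yes — Mm and Hh are d-separated given {Aa, Ff, Pp, Ss}.

We examine all 5 paths between Mm and Hh:
Path 1: Mm ← Bb ← Ss → Pp ← Ff → Hh
  Ss is a fork here and Ss is conditioned on, so the path is blocked at Ss.
Path 2: Mm ← Ff → Hh
  Ff is a fork here and Ff is conditioned on, so the path is blocked at Ff.
Path 3: Mm ← Pp ← Ff → Hh
  Pp is a chain here and Pp is conditioned on, so the path is blocked at Pp.
Path 4: Mm ← Aa ← Ss → Pp ← Ff → Hh
  Aa is a chain here and Aa is conditioned on, so the path is blocked at Aa.
Path 5: Mm ← Ss → Pp ← Ff → Hh
  Ss is a fork here and Ss is conditioned on, so the path is blocked at Ss.
Since every path is blocked, d-separation holds.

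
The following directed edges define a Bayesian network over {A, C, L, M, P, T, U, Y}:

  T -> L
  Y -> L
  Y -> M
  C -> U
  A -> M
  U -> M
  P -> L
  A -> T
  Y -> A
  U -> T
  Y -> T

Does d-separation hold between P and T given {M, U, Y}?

Yes

There are 6 undirected paths between P and T; checking each against the conditioning set {M, U, Y}:
  1. P → L ← T — L:collider[blocks] ⇒ blocked
  2. P → L ← Y → T — L:collider[blocks]; Y:fork[blocks] ⇒ blocked
  3. P → L ← Y → M ← U → T — L:collider[blocks]; Y:fork[blocks]; M:collider[open]; U:fork[blocks] ⇒ blocked
  4. P → L ← Y → M ← A → T — L:collider[blocks]; Y:fork[blocks]; M:collider[open]; A:fork[open] ⇒ blocked
  5. P → L ← Y → A → T — L:collider[blocks]; Y:fork[blocks]; A:chain[open] ⇒ blocked
  6. P → L ← Y → A → M ← U → T — L:collider[blocks]; Y:fork[blocks]; A:chain[open]; M:collider[open]; U:fork[blocks] ⇒ blocked
All paths are blocked; P ⊥ T | {M, U, Y} holds.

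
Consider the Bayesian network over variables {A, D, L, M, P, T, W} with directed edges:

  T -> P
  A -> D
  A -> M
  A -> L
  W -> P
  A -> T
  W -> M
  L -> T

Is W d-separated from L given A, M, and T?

Yes

There are 4 undirected paths between W and L; checking each against the conditioning set {A, M, T}:
  1. W → M ← A → T ← L — M:collider[open]; A:fork[blocks]; T:collider[open] ⇒ blocked
  2. W → M ← A → L — M:collider[open]; A:fork[blocks] ⇒ blocked
  3. W → P ← T ← A → L — P:collider[blocks]; T:chain[blocks]; A:fork[blocks] ⇒ blocked
  4. W → P ← T ← L — P:collider[blocks]; T:chain[blocks] ⇒ blocked
All paths are blocked; W ⊥ L | {A, M, T} holds.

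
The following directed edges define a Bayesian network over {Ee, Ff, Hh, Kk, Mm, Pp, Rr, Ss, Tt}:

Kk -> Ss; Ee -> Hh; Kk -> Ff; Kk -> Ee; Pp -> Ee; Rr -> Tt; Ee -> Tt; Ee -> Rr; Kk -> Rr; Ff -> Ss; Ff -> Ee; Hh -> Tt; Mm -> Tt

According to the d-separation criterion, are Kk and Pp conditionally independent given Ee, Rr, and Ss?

No

Enumerating the 6 paths from Kk to Pp and testing each for blocking by {Ee, Rr, Ss}:
  1. Kk → Ss ← Ff → Ee ← Pp — Ss:collider[open]; Ff:fork[open]; Ee:collider[open] ⇒ active
  2. Kk → Rr → Tt ← Ee ← Pp — Rr:chain[blocks]; Tt:collider[blocks]; Ee:chain[blocks] ⇒ blocked
  3. Kk → Rr → Tt ← Hh ← Ee ← Pp — Rr:chain[blocks]; Tt:collider[blocks]; Hh:chain[open]; Ee:chain[blocks] ⇒ blocked
  4. Kk → Rr ← Ee ← Pp — Rr:collider[open]; Ee:chain[blocks] ⇒ blocked
  5. Kk → Ff → Ee ← Pp — Ff:chain[open]; Ee:collider[open] ⇒ active
  6. Kk → Ee ← Pp — Ee:collider[open] ⇒ active
At least one path is unblocked, so d-separation fails.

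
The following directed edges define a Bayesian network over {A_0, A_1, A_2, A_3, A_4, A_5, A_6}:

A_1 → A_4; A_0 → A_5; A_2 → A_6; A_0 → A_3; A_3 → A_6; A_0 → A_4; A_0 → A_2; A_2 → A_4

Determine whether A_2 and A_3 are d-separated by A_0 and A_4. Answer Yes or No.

Yes

There are 3 undirected paths between A_2 and A_3; checking each against the conditioning set {A_0, A_4}:
Path 1: A_2 ← A_0 → A_3
  A_0 is a fork here and A_0 is conditioned on, so the path is blocked at A_0.
Path 2: A_2 → A_4 ← A_0 → A_3
  A_0 is a fork here and A_0 is conditioned on, so the path is blocked at A_0.
Path 3: A_2 → A_6 ← A_3
  A_6 is a collider here and neither A_6 nor any of its descendants is conditioned on, so the collider stays closed — the path is blocked at A_6.
Every path is blocked, so A_2 and A_3 are d-separated given {A_0, A_4}.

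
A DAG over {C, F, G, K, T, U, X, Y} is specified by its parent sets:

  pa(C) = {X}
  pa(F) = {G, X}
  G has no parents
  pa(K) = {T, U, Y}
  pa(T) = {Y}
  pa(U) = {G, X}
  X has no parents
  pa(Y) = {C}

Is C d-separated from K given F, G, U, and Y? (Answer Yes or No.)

We examine all 4 paths between C and K:
Path 1: C ← X → U → K
  U is a chain here and U is conditioned on, so the path is blocked at U.
Path 2: C ← X → F ← G → U → K
  G is a fork here and G is conditioned on, so the path is blocked at G.
Path 3: C → Y → K
  Y is a chain here and Y is conditioned on, so the path is blocked at Y.
Path 4: C → Y → T → K
  Y is a chain here and Y is conditioned on, so the path is blocked at Y.
All paths are blocked; C ⊥ K | {F, G, U, Y} holds.

Yes — C and K are d-separated given {F, G, U, Y}.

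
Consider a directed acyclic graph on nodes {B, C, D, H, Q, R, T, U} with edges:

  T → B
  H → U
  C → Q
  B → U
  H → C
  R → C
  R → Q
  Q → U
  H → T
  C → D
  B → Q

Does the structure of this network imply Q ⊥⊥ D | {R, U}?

No — Q and D are not d-separated given {R, U}.

There are 6 undirected paths between Q and D; checking each against the conditioning set {R, U}:
  1. Q ← C → D — C:fork[open] ⇒ active
  2. Q ← R → C → D — R:fork[blocks]; C:chain[open] ⇒ blocked
  3. Q → U ← H → C → D — U:collider[open]; H:fork[open]; C:chain[open] ⇒ active
  4. Q → U ← B ← T ← H → C → D — U:collider[open]; B:chain[open]; T:chain[open]; H:fork[open]; C:chain[open] ⇒ active
  5. Q ← B ← T ← H → C → D — B:chain[open]; T:chain[open]; H:fork[open]; C:chain[open] ⇒ active
  6. Q ← B → U ← H → C → D — B:fork[open]; U:collider[open]; H:fork[open]; C:chain[open] ⇒ active
Because an active path exists, Q and D are not d-separated.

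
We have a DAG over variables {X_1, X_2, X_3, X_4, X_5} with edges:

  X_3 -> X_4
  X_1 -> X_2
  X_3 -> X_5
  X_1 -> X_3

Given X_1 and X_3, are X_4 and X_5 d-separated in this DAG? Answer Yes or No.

There is one path between X_4 and X_5:
Path 1: X_4 ← X_3 → X_5
  X_3 is a fork here and X_3 is conditioned on, so the path is blocked at X_3.
All paths are blocked; X_4 ⊥ X_5 | {X_1, X_3} holds.

Yes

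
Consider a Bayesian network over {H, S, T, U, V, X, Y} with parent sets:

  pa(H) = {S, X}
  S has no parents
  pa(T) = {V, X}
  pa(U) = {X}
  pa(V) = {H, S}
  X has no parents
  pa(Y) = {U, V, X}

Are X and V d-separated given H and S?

Yes

Enumerating the 5 paths from X to V and testing each for blocking by {H, S}:
Path 1: X → U → Y ← V
  Y is a collider here and neither Y nor any of its descendants is conditioned on, so the collider stays closed — the path is blocked at Y.
Path 2: X → H ← S → V
  S is a fork here and S is conditioned on, so the path is blocked at S.
Path 3: X → H → V
  H is a chain here and H is conditioned on, so the path is blocked at H.
Path 4: X → Y ← V
  Y is a collider here and neither Y nor any of its descendants is conditioned on, so the collider stays closed — the path is blocked at Y.
Path 5: X → T ← V
  T is a collider here and neither T nor any of its descendants is conditioned on, so the collider stays closed — the path is blocked at T.
All paths are blocked; X ⊥ V | {H, S} holds.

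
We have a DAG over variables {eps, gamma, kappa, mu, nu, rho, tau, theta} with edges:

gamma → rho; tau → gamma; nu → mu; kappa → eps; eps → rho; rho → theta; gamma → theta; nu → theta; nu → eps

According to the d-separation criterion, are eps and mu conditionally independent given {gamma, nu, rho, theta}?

Enumerating the 3 paths from eps to mu and testing each for blocking by {gamma, nu, rho, theta}:
  1. eps ← nu → mu — nu:fork[blocks] ⇒ blocked
  2. eps → rho ← gamma → theta ← nu → mu — rho:collider[open]; gamma:fork[blocks]; theta:collider[open]; nu:fork[blocks] ⇒ blocked
  3. eps → rho → theta ← nu → mu — rho:chain[blocks]; theta:collider[open]; nu:fork[blocks] ⇒ blocked
Every path is blocked, so eps and mu are d-separated given {gamma, nu, rho, theta}.

Yes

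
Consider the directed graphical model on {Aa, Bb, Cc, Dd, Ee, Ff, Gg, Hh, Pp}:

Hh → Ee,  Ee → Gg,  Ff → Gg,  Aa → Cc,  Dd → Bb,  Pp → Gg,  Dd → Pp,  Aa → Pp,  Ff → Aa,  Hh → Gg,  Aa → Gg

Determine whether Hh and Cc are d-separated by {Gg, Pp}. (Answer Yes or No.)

No

Enumerating the 6 paths from Hh to Cc and testing each for blocking by {Gg, Pp}:
  1. Hh → Gg ← Aa → Cc — Gg:collider[open]; Aa:fork[open] ⇒ active
  2. Hh → Gg ← Pp ← Aa → Cc — Gg:collider[open]; Pp:chain[blocks]; Aa:fork[open] ⇒ blocked
  3. Hh → Gg ← Ff → Aa → Cc — Gg:collider[open]; Ff:fork[open]; Aa:chain[open] ⇒ active
  4. Hh → Ee → Gg ← Aa → Cc — Ee:chain[open]; Gg:collider[open]; Aa:fork[open] ⇒ active
  5. Hh → Ee → Gg ← Pp ← Aa → Cc — Ee:chain[open]; Gg:collider[open]; Pp:chain[blocks]; Aa:fork[open] ⇒ blocked
  6. Hh → Ee → Gg ← Ff → Aa → Cc — Ee:chain[open]; Gg:collider[open]; Ff:fork[open]; Aa:chain[open] ⇒ active
Because an active path exists, Hh and Cc are not d-separated.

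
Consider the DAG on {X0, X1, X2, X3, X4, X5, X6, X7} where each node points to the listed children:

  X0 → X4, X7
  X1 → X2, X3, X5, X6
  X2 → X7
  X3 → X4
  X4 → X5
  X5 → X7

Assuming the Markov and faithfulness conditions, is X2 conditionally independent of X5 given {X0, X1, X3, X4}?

6 paths connect X2 and X5; each must be blocked for d-separation to hold:
  1. X2 ← X1 → X3 → X4 → X5 — X1:fork[blocks]; X3:chain[blocks]; X4:chain[blocks] ⇒ blocked
  2. X2 ← X1 → X3 → X4 ← X0 → X7 ← X5 — X1:fork[blocks]; X3:chain[blocks]; X4:collider[open]; X0:fork[blocks]; X7:collider[blocks] ⇒ blocked
  3. X2 ← X1 → X5 — X1:fork[blocks] ⇒ blocked
  4. X2 → X7 ← X5 — X7:collider[blocks] ⇒ blocked
  5. X2 → X7 ← X0 → X4 ← X3 ← X1 → X5 — X7:collider[blocks]; X0:fork[blocks]; X4:collider[open]; X3:chain[blocks]; X1:fork[blocks] ⇒ blocked
  6. X2 → X7 ← X0 → X4 → X5 — X7:collider[blocks]; X0:fork[blocks]; X4:chain[blocks] ⇒ blocked
Since every path is blocked, d-separation holds.

Yes — X2 and X5 are d-separated given {X0, X1, X3, X4}.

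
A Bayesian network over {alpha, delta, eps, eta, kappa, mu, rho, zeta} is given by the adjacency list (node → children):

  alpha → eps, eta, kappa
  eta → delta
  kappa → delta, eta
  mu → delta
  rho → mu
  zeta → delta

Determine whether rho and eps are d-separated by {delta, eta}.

4 paths connect rho and eps; each must be blocked for d-separation to hold:
Path 1: rho → mu → delta ← eta ← kappa ← alpha → eps
  eta is a chain here and eta is conditioned on, so the path is blocked at eta.
Path 2: rho → mu → delta ← eta ← alpha → eps
  eta is a chain here and eta is conditioned on, so the path is blocked at eta.
Path 3: rho → mu → delta ← kappa → eta ← alpha → eps
  mu is a chain and mu is not conditioned on; delta is a collider and delta is conditioned on, which opens it; kappa is a fork and kappa is not conditioned on; eta is a collider and eta is conditioned on, which opens it; alpha is a fork and alpha is not conditioned on — no node blocks this path, so it is active.
Path 4: rho → mu → delta ← kappa ← alpha → eps
  mu is a chain and mu is not conditioned on; delta is a collider and delta is conditioned on, which opens it; kappa is a chain and kappa is not conditioned on; alpha is a fork and alpha is not conditioned on — no node blocks this path, so it is active.
At least one path is unblocked, so d-separation fails.

No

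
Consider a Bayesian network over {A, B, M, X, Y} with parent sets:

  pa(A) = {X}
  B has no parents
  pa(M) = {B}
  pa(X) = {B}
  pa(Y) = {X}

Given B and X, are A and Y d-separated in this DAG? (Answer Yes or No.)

Yes

The only undirected path from A to Y is:
Path 1: A ← X → Y
  X is a fork here and X is conditioned on, so the path is blocked at X.
Every path is blocked, so A and Y are d-separated given {B, X}.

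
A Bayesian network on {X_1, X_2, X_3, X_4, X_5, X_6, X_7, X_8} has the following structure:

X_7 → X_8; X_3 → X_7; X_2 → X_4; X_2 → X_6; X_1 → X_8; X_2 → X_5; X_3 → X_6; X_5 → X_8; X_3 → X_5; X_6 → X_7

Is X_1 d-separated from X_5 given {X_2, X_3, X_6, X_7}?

Yes

There are 5 undirected paths between X_1 and X_5; checking each against the conditioning set {X_2, X_3, X_6, X_7}:
Path 1: X_1 → X_8 ← X_7 ← X_3 → X_5
  X_8 is a collider here and neither X_8 nor any of its descendants is conditioned on, so the collider stays closed — the path is blocked at X_8.
Path 2: X_1 → X_8 ← X_7 ← X_3 → X_6 ← X_2 → X_5
  X_8 is a collider here and neither X_8 nor any of its descendants is conditioned on, so the collider stays closed — the path is blocked at X_8.
Path 3: X_1 → X_8 ← X_7 ← X_6 ← X_3 → X_5
  X_8 is a collider here and neither X_8 nor any of its descendants is conditioned on, so the collider stays closed — the path is blocked at X_8.
Path 4: X_1 → X_8 ← X_7 ← X_6 ← X_2 → X_5
  X_8 is a collider here and neither X_8 nor any of its descendants is conditioned on, so the collider stays closed — the path is blocked at X_8.
Path 5: X_1 → X_8 ← X_5
  X_8 is a collider here and neither X_8 nor any of its descendants is conditioned on, so the collider stays closed — the path is blocked at X_8.
All paths are blocked; X_1 ⊥ X_5 | {X_2, X_3, X_6, X_7} holds.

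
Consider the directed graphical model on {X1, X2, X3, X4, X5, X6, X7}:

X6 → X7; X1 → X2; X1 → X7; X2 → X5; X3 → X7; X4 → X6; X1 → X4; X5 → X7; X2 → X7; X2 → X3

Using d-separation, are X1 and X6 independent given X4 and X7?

We examine all 5 paths between X1 and X6:
  1. X1 → X7 ← X6 — X7:collider[open] ⇒ active
  2. X1 → X4 → X6 — X4:chain[blocks] ⇒ blocked
  3. X1 → X2 → X3 → X7 ← X6 — X2:chain[open]; X3:chain[open]; X7:collider[open] ⇒ active
  4. X1 → X2 → X5 → X7 ← X6 — X2:chain[open]; X5:chain[open]; X7:collider[open] ⇒ active
  5. X1 → X2 → X7 ← X6 — X2:chain[open]; X7:collider[open] ⇒ active
At least one path is unblocked, so d-separation fails.

No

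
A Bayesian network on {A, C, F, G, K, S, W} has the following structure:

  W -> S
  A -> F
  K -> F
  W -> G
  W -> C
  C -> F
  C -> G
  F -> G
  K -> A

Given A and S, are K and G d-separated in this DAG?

We examine all 6 paths between K and G:
Path 1: K → F → G
  F is a chain and F is not conditioned on — no node blocks this path, so it is active.
Path 2: K → F ← C ← W → G
  F is a collider here and neither F nor any of its descendants is conditioned on, so the collider stays closed — the path is blocked at F.
Path 3: K → F ← C → G
  F is a collider here and neither F nor any of its descendants is conditioned on, so the collider stays closed — the path is blocked at F.
Path 4: K → A → F → G
  A is a chain here and A is conditioned on, so the path is blocked at A.
Path 5: K → A → F ← C ← W → G
  A is a chain here and A is conditioned on, so the path is blocked at A.
Path 6: K → A → F ← C → G
  A is a chain here and A is conditioned on, so the path is blocked at A.
Because an active path exists, K and G are not d-separated.

No — K and G are not d-separated given {A, S}.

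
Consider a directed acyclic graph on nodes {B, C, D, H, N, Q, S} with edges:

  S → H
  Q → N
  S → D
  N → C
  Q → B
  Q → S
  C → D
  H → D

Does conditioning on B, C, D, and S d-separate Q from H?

4 paths connect Q and H; each must be blocked for d-separation to hold:
Path 1: Q → S → D ← H
  S is a chain here and S is conditioned on, so the path is blocked at S.
Path 2: Q → S → H
  S is a chain here and S is conditioned on, so the path is blocked at S.
Path 3: Q → N → C → D ← S → H
  C is a chain here and C is conditioned on, so the path is blocked at C.
Path 4: Q → N → C → D ← H
  C is a chain here and C is conditioned on, so the path is blocked at C.
All paths are blocked; Q ⊥ H | {B, C, D, S} holds.

Yes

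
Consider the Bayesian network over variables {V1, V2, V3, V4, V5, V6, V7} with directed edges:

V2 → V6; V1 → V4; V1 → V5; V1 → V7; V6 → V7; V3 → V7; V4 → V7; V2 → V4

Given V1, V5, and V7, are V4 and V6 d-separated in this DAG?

We examine all 3 paths between V4 and V6:
  1. V4 ← V2 → V6 — V2:fork[open] ⇒ active
  2. V4 ← V1 → V7 ← V6 — V1:fork[blocks]; V7:collider[open] ⇒ blocked
  3. V4 → V7 ← V6 — V7:collider[open] ⇒ active
Since the path V4 ← V2 → V6 is active, V4 and V6 are not d-separated given {V1, V5, V7}.

No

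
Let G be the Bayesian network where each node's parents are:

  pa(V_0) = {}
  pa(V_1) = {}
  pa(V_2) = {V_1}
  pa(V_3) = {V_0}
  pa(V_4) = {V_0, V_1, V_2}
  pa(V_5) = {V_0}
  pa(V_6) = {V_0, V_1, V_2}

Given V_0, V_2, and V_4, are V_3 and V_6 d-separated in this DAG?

Yes

Enumerating the 5 paths from V_3 to V_6 and testing each for blocking by {V_0, V_2, V_4}:
  1. V_3 ← V_0 → V_6 — V_0:fork[blocks] ⇒ blocked
  2. V_3 ← V_0 → V_4 ← V_2 → V_6 — V_0:fork[blocks]; V_4:collider[open]; V_2:fork[blocks] ⇒ blocked
  3. V_3 ← V_0 → V_4 ← V_2 ← V_1 → V_6 — V_0:fork[blocks]; V_4:collider[open]; V_2:chain[blocks]; V_1:fork[open] ⇒ blocked
  4. V_3 ← V_0 → V_4 ← V_1 → V_6 — V_0:fork[blocks]; V_4:collider[open]; V_1:fork[open] ⇒ blocked
  5. V_3 ← V_0 → V_4 ← V_1 → V_2 → V_6 — V_0:fork[blocks]; V_4:collider[open]; V_1:fork[open]; V_2:chain[blocks] ⇒ blocked
All paths are blocked; V_3 ⊥ V_6 | {V_0, V_2, V_4} holds.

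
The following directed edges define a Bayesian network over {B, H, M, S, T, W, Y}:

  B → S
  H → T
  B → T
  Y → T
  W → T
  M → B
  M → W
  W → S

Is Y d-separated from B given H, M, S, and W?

Yes

3 paths connect Y and B; each must be blocked for d-separation to hold:
Path 1: Y → T ← B
  T is a collider here and neither T nor any of its descendants is conditioned on, so the collider stays closed — the path is blocked at T.
Path 2: Y → T ← W ← M → B
  T is a collider here and neither T nor any of its descendants is conditioned on, so the collider stays closed — the path is blocked at T.
Path 3: Y → T ← W → S ← B
  T is a collider here and neither T nor any of its descendants is conditioned on, so the collider stays closed — the path is blocked at T.
Every path is blocked, so Y and B are d-separated given {H, M, S, W}.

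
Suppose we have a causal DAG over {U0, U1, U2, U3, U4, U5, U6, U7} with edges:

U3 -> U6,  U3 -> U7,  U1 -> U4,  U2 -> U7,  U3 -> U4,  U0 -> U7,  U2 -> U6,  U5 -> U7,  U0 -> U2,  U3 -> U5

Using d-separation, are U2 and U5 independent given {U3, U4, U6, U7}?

6 paths connect U2 and U5; each must be blocked for d-separation to hold:
  1. U2 ← U0 → U7 ← U3 → U5 — U0:fork[open]; U7:collider[open]; U3:fork[blocks] ⇒ blocked
  2. U2 ← U0 → U7 ← U5 — U0:fork[open]; U7:collider[open] ⇒ active
  3. U2 → U7 ← U3 → U5 — U7:collider[open]; U3:fork[blocks] ⇒ blocked
  4. U2 → U7 ← U5 — U7:collider[open] ⇒ active
  5. U2 → U6 ← U3 → U7 ← U5 — U6:collider[open]; U3:fork[blocks]; U7:collider[open] ⇒ blocked
  6. U2 → U6 ← U3 → U5 — U6:collider[open]; U3:fork[blocks] ⇒ blocked
Since the path U2 ← U0 → U7 ← U5 is active, U2 and U5 are not d-separated given {U3, U4, U6, U7}.

No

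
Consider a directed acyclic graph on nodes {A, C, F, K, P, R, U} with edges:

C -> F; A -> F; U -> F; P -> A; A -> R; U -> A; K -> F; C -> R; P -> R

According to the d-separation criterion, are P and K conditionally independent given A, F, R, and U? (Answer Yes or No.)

No

Enumerating the 6 paths from P to K and testing each for blocking by {A, F, R, U}:
Path 1: P → R ← A ← U → F ← K
  A is a chain here and A is conditioned on, so the path is blocked at A.
Path 2: P → R ← A → F ← K
  A is a fork here and A is conditioned on, so the path is blocked at A.
Path 3: P → R ← C → F ← K
  R is a collider and R is conditioned on, which opens it; C is a fork and C is not conditioned on; F is a collider and F is conditioned on, which opens it — no node blocks this path, so it is active.
Path 4: P → A → R ← C → F ← K
  A is a chain here and A is conditioned on, so the path is blocked at A.
Path 5: P → A ← U → F ← K
  U is a fork here and U is conditioned on, so the path is blocked at U.
Path 6: P → A → F ← K
  A is a chain here and A is conditioned on, so the path is blocked at A.
Since the path P → R ← C → F ← K is active, P and K are not d-separated given {A, F, R, U}.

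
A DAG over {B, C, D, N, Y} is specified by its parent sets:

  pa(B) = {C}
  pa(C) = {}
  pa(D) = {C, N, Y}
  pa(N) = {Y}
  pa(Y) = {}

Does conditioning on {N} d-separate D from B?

Only one path connects D and B:
Path 1: D ← C → B
  C is a fork and C is not conditioned on — no node blocks this path, so it is active.
Because an active path exists, D and B are not d-separated.

No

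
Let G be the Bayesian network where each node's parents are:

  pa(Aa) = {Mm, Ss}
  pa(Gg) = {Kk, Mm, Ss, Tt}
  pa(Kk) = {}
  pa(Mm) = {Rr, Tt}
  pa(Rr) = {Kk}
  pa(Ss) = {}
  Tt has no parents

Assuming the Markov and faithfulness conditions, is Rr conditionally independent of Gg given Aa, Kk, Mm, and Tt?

Yes — Rr and Gg are d-separated given {Aa, Kk, Mm, Tt}.

Enumerating the 4 paths from Rr to Gg and testing each for blocking by {Aa, Kk, Mm, Tt}:
  1. Rr ← Kk → Gg — Kk:fork[blocks] ⇒ blocked
  2. Rr → Mm → Aa ← Ss → Gg — Mm:chain[blocks]; Aa:collider[open]; Ss:fork[open] ⇒ blocked
  3. Rr → Mm → Gg — Mm:chain[blocks] ⇒ blocked
  4. Rr → Mm ← Tt → Gg — Mm:collider[open]; Tt:fork[blocks] ⇒ blocked
Since every path is blocked, d-separation holds.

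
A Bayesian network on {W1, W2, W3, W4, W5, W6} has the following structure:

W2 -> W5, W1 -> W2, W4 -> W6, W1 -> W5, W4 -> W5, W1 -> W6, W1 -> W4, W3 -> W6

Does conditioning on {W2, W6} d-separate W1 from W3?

4 paths connect W1 and W3; each must be blocked for d-separation to hold:
Path 1: W1 → W5 ← W4 → W6 ← W3
  W5 is a collider here and neither W5 nor any of its descendants is conditioned on, so the collider stays closed — the path is blocked at W5.
Path 2: W1 → W2 → W5 ← W4 → W6 ← W3
  W2 is a chain here and W2 is conditioned on, so the path is blocked at W2.
Path 3: W1 → W4 → W6 ← W3
  W4 is a chain and W4 is not conditioned on; W6 is a collider and W6 is conditioned on, which opens it — no node blocks this path, so it is active.
Path 4: W1 → W6 ← W3
  W6 is a collider and W6 is conditioned on, which opens it — no node blocks this path, so it is active.
At least one path is unblocked, so d-separation fails.

No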